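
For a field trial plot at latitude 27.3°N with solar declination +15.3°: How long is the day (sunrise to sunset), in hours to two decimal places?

13.08 hours

The sunset hour angle satisfies cos H_s = −tan φ tan δ = -0.1412, giving H_s = 98.12°.
Day length = 2 H_s / 15° h⁻¹ = 196.24° / 15 = 13.083 h.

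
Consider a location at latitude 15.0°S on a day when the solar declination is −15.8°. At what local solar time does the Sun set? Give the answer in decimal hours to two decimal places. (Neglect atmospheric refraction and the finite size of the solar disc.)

−tan φ tan δ = −(-0.2679)(-0.2830) = -0.0758; H_s = arccos(-0.0758) = 94.35°.
Sunset is at 12 + H_s/15 = 12 + 6.290 = 18.290 h local solar time.

18.29 h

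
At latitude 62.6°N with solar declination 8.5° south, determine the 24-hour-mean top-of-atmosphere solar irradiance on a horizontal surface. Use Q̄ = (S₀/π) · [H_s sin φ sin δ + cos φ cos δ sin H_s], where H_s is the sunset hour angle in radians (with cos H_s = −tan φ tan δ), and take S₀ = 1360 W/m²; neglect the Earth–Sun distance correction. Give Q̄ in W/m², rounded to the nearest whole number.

The sunset hour angle satisfies cos H_s = −tan φ tan δ = 0.2883, giving H_s = 73.24°. In radians, H_s = 1.2783.
H_s sin φ sin δ = 1.2783 × 0.8878 × -0.1478 = -0.1677.
cos φ cos δ sin H_s = 0.4602 × 0.9890 × 0.9575 = 0.4358.
Q̄ = (1360/π) × (-0.1677 + 0.4358) = 432.90 × 0.2681 = 116.06 W/m².

116 W/m²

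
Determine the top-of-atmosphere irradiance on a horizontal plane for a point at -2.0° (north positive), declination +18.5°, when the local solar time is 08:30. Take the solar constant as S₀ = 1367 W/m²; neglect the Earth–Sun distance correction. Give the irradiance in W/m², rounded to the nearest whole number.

Hour angle H = 15° × (8.5 − 12) = -52.50°.
With φ = -2.0°, δ = 18.5°, H = -52.50°: sin φ sin δ = -0.0111, cos φ cos δ cos H = 0.5770, so cos θ_z = 0.5659.
Top-of-atmosphere irradiance = S₀ cos θ_z = 1367 × 0.5659 = 773.59 W/m².

774 W/m²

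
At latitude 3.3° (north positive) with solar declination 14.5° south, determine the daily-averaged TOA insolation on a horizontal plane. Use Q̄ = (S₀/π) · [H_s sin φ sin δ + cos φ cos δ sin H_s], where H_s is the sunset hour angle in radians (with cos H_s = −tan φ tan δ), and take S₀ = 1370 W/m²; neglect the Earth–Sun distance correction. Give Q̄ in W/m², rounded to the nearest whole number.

−tan φ tan δ = −(0.0577)(-0.2586) = 0.0149; H_s = arccos(0.0149) = 89.15°. In radians, H_s = 1.5560.
H_s sin φ sin δ = 1.5560 × 0.0576 × -0.2504 = -0.0224.
cos φ cos δ sin H_s = 0.9983 × 0.9681 × 0.9999 = 0.9664.
Q̄ = (1370/π) × (-0.0224 + 0.9664) = 436.08 × 0.9440 = 411.66 W/m².

412 W/m²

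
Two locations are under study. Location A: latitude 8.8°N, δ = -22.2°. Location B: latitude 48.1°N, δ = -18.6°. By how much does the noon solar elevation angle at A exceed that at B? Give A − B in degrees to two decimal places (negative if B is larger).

A: 90° − |8.8 − (-22.2)| = 59.00°.
B: 90° − |48.1 − (-18.6)| = 23.30°.
A − B = 59.00 − 23.30 = 35.70°.

+35.70°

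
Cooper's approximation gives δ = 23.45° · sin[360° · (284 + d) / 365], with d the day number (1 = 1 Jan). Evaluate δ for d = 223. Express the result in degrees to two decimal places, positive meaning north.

360 × (284 + 223) / 365 = 500.055°; sin(500.055°) = 0.6421.
δ = 23.45 × 0.6421 = 15.057° ≈ +15.06°.

+15.06°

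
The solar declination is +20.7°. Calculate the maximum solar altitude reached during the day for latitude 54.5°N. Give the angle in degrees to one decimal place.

At local solar noon the hour angle is zero, so the elevation is 90° − |φ − δ| = 90° − |54.5° − (20.7°)| = 90° − 33.8° = 56.2°.

56.2°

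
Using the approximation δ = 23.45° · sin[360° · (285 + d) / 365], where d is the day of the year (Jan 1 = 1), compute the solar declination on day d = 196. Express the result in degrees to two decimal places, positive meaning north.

360 × (285 + 196) / 365 = 474.411°; sin(474.411°) = 0.9106.
δ = 23.45 × 0.9106 = 21.354° ≈ +21.35°.

+21.35°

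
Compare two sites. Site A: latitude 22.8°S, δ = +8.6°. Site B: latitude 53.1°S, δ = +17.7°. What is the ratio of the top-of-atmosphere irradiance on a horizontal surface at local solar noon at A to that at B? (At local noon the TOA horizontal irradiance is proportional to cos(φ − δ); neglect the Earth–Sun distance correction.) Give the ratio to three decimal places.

2.595

A: cos θ_z = cos(-22.8° − (8.6°)) = 0.8536.
B: cos θ_z = cos(-53.1° − (17.7°)) = 0.3289.
Ratio A/B = 0.8536 / 0.3289 = 2.5953.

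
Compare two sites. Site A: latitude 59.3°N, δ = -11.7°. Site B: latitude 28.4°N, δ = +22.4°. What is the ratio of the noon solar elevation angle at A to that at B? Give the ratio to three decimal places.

0.226

A: 90° − |59.3 − (-11.7)| = 19.00°.
B: 90° − |28.4 − (22.4)| = 84.00°.
Ratio A/B = 19.0000 / 84.0000 = 0.2262.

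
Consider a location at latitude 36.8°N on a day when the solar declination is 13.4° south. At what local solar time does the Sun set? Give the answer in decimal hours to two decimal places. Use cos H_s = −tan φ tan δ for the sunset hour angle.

−tan φ tan δ = −(0.7481)(-0.2382) = 0.1782; H_s = arccos(0.1782) = 79.74°.
Sunset is at 12 + H_s/15 = 12 + 5.316 = 17.316 h local solar time.

17.32 h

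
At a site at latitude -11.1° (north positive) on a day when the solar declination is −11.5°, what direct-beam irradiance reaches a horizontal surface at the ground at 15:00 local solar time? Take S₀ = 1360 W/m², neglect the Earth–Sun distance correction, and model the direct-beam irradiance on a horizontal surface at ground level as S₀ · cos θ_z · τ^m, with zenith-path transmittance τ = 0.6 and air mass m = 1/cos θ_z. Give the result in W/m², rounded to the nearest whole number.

Hour angle H = 15° × (15 − 12) = 45.00°.
With φ = -11.1°, δ = -11.5°, H = 45.00°: sin φ sin δ = 0.0384, cos φ cos δ cos H = 0.6799, so cos θ_z = 0.7183.
Air mass m = 1/cos θ_z = 1/0.7183 = 1.392; τ^m = 0.6^1.392 = 0.4911.
Surface direct beam = 1360 × 0.7183 × 0.4911 = 479.75 W/m².

480 W/m²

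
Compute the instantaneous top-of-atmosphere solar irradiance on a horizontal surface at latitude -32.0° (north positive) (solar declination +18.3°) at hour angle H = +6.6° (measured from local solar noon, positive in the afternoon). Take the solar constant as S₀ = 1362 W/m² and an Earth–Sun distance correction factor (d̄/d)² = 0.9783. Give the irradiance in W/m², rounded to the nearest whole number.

844 W/m²

cos θ_z = sin(-32.0°) sin(18.3°) + cos(-32.0°) cos(18.3°) cos(6.60°) = -0.1664 + 0.7998 = 0.6334.
Top-of-atmosphere irradiance = S₀ (d̄/d)² cos θ_z = 1362 × 0.9783 × 0.6334 = 843.97 W/m².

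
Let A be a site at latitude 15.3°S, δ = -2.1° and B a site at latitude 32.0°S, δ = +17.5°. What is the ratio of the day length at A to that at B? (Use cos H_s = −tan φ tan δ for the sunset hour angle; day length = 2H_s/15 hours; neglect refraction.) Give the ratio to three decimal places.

1.152

A: H_s = arccos(−tan -15.3° · tan -2.1°) = 90.57°, so 2H_s/15 = 12.0760 h.
B: H_s = arccos(−tan -32.0° · tan 17.5°) = 78.64°, so 2H_s/15 = 10.4853 h.
Ratio A/B = 12.0760 / 10.4853 = 1.1517.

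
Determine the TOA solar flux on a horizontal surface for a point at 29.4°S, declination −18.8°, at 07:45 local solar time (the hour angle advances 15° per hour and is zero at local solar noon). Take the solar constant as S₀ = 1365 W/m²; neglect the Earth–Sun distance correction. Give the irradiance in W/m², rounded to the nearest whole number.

Hour angle H = 15° × (7.75 − 12) = -63.75°.
cos θ_z = sin φ sin δ + cos φ cos δ cos H = (-0.4909)(-0.3223) + (0.8712)(0.9466)(0.4423) = 0.5230.
Top-of-atmosphere irradiance = S₀ cos θ_z = 1365 × 0.5230 = 713.89 W/m².

714 W/m²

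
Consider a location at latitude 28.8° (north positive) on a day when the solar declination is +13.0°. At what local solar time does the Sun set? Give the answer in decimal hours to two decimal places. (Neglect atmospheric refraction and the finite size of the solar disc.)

18.49 h

The sunset hour angle satisfies cos H_s = −tan φ tan δ = -0.1269, giving H_s = 97.29°.
Sunset is at 12 + H_s/15 = 12 + 6.486 = 18.486 h local solar time.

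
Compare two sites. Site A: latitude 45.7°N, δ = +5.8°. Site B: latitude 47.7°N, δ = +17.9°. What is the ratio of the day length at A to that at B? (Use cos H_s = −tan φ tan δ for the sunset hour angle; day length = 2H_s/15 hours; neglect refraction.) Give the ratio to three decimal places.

A: H_s = arccos(−tan 45.7° · tan 5.8°) = 95.97°, so 2H_s/15 = 12.7960 h.
B: H_s = arccos(−tan 47.7° · tan 17.9°) = 110.79°, so 2H_s/15 = 14.7720 h.
Ratio A/B = 12.7960 / 14.7720 = 0.8662.

0.866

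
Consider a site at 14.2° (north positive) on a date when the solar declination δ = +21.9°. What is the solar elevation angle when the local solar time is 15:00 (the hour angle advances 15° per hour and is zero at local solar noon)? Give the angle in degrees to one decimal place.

Hour angle H = 15° × (15 − 12) = 45.00°.
cos θ_z = sin φ sin δ + cos φ cos δ cos H = (0.2453)(0.3730) + (0.9694)(0.9278)(0.7071) = 0.7275.
θ_z = arccos(0.7275) = 43.32°, so the elevation is 90° − 43.32° = 46.68°.

46.7°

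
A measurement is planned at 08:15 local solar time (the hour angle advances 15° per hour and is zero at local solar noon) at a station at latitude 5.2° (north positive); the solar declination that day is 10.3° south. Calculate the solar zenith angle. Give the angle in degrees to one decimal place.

Hour angle H = 15° × (8.25 − 12) = -56.25°.
cos θ_z = sin(5.2°) sin(-10.3°) + cos(5.2°) cos(-10.3°) cos(-56.25°) = -0.0162 + 0.5444 = 0.5282.
θ_z = arccos(0.5282) = 58.12°.

58.1°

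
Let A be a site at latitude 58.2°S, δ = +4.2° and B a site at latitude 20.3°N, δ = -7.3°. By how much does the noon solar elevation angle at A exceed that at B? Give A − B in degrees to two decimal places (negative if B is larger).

A: 90° − |-58.2 − (4.2)| = 27.60°.
B: 90° − |20.3 − (-7.3)| = 62.40°.
A − B = 27.60 − 62.40 = -34.80°.

-34.80°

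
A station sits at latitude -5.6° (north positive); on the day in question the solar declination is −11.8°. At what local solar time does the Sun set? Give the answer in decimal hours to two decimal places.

The sunset hour angle satisfies cos H_s = −tan φ tan δ = -0.0205, giving H_s = 91.17°.
Sunset is at 12 + H_s/15 = 12 + 6.078 = 18.078 h local solar time.

18.08 h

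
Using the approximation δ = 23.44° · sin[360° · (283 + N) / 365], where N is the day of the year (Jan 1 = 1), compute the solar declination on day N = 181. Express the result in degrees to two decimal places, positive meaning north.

360 × (283 + 181) / 365 = 457.644°; sin(457.644°) = 0.9911.
δ = 23.44 × 0.9911 = 23.231° ≈ +23.23°.

+23.23°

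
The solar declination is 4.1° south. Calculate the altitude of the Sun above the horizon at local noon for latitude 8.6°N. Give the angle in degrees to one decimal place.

77.3°

At local solar noon the hour angle is zero, so the elevation is 90° − |φ − δ| = 90° − |8.6° − (-4.1°)| = 90° − 12.7° = 77.3°.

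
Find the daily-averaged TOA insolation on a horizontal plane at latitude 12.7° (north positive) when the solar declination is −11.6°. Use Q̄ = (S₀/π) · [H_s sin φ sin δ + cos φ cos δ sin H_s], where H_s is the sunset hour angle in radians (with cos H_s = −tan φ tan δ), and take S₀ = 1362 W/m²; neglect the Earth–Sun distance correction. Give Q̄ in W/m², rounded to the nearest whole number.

The sunset hour angle satisfies cos H_s = −tan φ tan δ = 0.0463, giving H_s = 87.35°. In radians, H_s = 1.5245.
H_s sin φ sin δ = 1.5245 × 0.2198 × -0.2011 = -0.0674.
cos φ cos δ sin H_s = 0.9755 × 0.9796 × 0.9989 = 0.9545.
Q̄ = (1362/π) × (-0.0674 + 0.9545) = 433.54 × 0.8871 = 384.59 W/m².

385 W/m²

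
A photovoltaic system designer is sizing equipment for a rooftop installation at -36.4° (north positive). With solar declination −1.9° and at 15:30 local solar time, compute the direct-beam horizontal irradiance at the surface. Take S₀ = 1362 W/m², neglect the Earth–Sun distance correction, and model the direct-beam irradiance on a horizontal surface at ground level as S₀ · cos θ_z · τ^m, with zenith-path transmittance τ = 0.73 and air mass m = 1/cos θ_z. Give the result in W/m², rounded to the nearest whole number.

374 W/m²

Hour angle H = 15° × (15.5 − 12) = 52.50°.
cos θ_z = sin(-36.4°) sin(-1.9°) + cos(-36.4°) cos(-1.9°) cos(52.50°) = 0.0197 + 0.4897 = 0.5094.
Air mass m = 1/cos θ_z = 1/0.5094 = 1.963; τ^m = 0.73^1.963 = 0.5391.
Surface direct beam = 1362 × 0.5094 × 0.5391 = 374.03 W/m².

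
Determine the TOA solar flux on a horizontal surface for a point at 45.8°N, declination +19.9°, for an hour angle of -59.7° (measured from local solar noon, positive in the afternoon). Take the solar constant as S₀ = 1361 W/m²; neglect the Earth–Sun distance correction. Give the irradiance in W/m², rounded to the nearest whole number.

782 W/m²

cos θ_z = sin(45.8°) sin(19.9°) + cos(45.8°) cos(19.9°) cos(-59.70°) = 0.2440 + 0.3307 = 0.5747.
Top-of-atmosphere irradiance = S₀ cos θ_z = 1361 × 0.5747 = 782.17 W/m².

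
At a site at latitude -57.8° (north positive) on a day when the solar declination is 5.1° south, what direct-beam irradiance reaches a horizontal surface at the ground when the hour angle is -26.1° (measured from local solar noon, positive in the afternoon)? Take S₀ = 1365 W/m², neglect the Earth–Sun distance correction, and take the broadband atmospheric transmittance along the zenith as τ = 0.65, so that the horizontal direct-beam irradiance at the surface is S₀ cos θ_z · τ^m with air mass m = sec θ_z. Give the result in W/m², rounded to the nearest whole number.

345 W/m²

With φ = -57.8°, δ = -5.1°, H = -26.10°: sin φ sin δ = 0.0752, cos φ cos δ cos H = 0.4766, so cos θ_z = 0.5518.
Air mass m = 1/cos θ_z = 1/0.5518 = 1.812; τ^m = 0.65^1.812 = 0.4581.
Surface direct beam = 1365 × 0.5518 × 0.4581 = 345.04 W/m².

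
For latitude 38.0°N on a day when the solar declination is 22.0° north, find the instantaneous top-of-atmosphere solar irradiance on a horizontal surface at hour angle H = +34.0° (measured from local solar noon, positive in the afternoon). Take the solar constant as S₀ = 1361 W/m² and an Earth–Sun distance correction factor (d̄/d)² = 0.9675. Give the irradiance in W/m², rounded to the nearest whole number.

1101 W/m²

With φ = 38.0°, δ = 22.0°, H = 34.00°: sin φ sin δ = 0.2306, cos φ cos δ cos H = 0.6057, so cos θ_z = 0.8363.
Top-of-atmosphere irradiance = S₀ (d̄/d)² cos θ_z = 1361 × 0.9675 × 0.8363 = 1101.21 W/m².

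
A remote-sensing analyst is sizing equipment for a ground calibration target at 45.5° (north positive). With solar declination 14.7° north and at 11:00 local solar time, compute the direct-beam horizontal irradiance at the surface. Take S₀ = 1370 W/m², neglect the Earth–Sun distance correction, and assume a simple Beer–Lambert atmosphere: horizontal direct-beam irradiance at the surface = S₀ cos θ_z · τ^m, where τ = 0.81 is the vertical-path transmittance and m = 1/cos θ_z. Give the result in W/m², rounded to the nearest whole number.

Hour angle H = 15° × (11 − 12) = -15.00°.
cos θ_z = sin φ sin δ + cos φ cos δ cos H = (0.7133)(0.2538) + (0.7009)(0.9673)(0.9659) = 0.8359.
Air mass m = 1/cos θ_z = 1/0.8359 = 1.196; τ^m = 0.81^1.196 = 0.7772.
Surface direct beam = 1370 × 0.8359 × 0.7772 = 890.04 W/m².

890 W/m²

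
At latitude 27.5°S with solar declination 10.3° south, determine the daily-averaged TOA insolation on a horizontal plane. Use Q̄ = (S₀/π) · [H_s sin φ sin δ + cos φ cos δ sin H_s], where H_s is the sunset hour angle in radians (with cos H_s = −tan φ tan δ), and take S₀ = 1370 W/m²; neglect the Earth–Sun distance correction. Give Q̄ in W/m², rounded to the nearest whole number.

−tan φ tan δ = −(-0.5206)(-0.1817) = -0.0946; H_s = arccos(-0.0946) = 95.43°. In radians, H_s = 1.6656.
H_s sin φ sin δ = 1.6656 × -0.4617 × -0.1788 = 0.1375.
cos φ cos δ sin H_s = 0.8870 × 0.9839 × 0.9955 = 0.8688.
Q̄ = (1370/π) × (0.1375 + 0.8688) = 436.08 × 1.0063 = 438.83 W/m².

439 W/m²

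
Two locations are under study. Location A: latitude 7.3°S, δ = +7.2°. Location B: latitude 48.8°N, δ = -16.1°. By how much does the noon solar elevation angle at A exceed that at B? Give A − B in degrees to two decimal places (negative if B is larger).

A: 90° − |-7.3 − (7.2)| = 75.50°.
B: 90° − |48.8 − (-16.1)| = 25.10°.
A − B = 75.50 − 25.10 = 50.40°.

+50.40°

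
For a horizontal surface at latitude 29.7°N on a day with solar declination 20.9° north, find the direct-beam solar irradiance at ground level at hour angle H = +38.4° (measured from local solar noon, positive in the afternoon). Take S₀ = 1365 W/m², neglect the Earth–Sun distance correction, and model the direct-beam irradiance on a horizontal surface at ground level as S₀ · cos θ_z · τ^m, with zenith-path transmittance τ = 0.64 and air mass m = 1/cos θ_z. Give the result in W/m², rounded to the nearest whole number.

641 W/m²

cos θ_z = sin(29.7°) sin(20.9°) + cos(29.7°) cos(20.9°) cos(38.40°) = 0.1767 + 0.6360 = 0.8127.
Air mass m = 1/cos θ_z = 1/0.8127 = 1.230; τ^m = 0.64^1.230 = 0.5776.
Surface direct beam = 1365 × 0.8127 × 0.5776 = 640.75 W/m².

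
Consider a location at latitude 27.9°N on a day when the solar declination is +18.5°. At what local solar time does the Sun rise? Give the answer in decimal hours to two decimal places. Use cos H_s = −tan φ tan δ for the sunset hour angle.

5.32 h

−tan φ tan δ = −(0.5295)(0.3346) = -0.1772; H_s = arccos(-0.1772) = 100.21°.
Sunrise is at 12 − H_s/15 = 12 − 6.681 = 5.319 h local solar time.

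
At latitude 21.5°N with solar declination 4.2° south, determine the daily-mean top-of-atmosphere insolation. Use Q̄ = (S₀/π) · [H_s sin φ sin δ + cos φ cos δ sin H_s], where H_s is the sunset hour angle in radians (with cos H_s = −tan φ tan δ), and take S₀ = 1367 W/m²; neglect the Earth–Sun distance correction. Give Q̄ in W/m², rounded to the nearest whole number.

386 W/m²

cos H_s = −tan(21.5°) · tan(-4.2°) = 0.0289, so H_s = arccos(0.0289) = 88.34°. In radians, H_s = 1.5418.
H_s sin φ sin δ = 1.5418 × 0.3665 × -0.0732 = -0.0414.
cos φ cos δ sin H_s = 0.9304 × 0.9973 × 0.9996 = 0.9275.
Q̄ = (1367/π) × (-0.0414 + 0.9275) = 435.13 × 0.8861 = 385.57 W/m².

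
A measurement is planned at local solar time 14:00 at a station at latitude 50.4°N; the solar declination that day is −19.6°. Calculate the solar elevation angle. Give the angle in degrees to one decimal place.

15.2°

Hour angle H = 15° × (14 − 12) = 30.00°.
cos θ_z = sin φ sin δ + cos φ cos δ cos H = (0.7705)(-0.3355) + (0.6374)(0.9421)(0.8660) = 0.2615.
θ_z = arccos(0.2615) = 74.84°, so the elevation is 90° − 74.84° = 15.16°.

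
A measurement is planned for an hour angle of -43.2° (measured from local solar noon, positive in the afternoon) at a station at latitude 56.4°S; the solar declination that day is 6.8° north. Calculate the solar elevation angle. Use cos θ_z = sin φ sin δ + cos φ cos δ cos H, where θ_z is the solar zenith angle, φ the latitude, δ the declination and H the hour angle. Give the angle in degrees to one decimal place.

17.6°

cos θ_z = sin φ sin δ + cos φ cos δ cos H = (-0.8329)(0.1184) + (0.5534)(0.9930)(0.7290) = 0.3020.
θ_z = arccos(0.3020) = 72.42°, so the elevation is 90° − 72.42° = 17.58°.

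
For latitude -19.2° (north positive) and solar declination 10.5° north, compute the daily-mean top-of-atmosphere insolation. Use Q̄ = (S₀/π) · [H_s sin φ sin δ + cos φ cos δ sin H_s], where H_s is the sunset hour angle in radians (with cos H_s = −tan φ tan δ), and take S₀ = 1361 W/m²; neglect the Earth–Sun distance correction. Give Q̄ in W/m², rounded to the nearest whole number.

−tan φ tan δ = −(-0.3482)(0.1853) = 0.0645; H_s = arccos(0.0645) = 86.30°. In radians, H_s = 1.5062.
H_s sin φ sin δ = 1.5062 × -0.3289 × 0.1822 = -0.0903.
cos φ cos δ sin H_s = 0.9444 × 0.9833 × 0.9979 = 0.9267.
Q̄ = (1361/π) × (-0.0903 + 0.9267) = 433.22 × 0.8364 = 362.35 W/m².

362 W/m²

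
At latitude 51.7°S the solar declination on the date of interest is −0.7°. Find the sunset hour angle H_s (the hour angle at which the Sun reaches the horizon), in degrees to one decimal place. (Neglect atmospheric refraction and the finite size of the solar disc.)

90.9°

−tan φ tan δ = −(-1.2662)(-0.0122) = -0.0154; H_s = arccos(-0.0154) = 90.88°.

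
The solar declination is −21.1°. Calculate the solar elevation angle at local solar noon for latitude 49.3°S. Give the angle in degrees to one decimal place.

61.8°

At local solar noon the hour angle is zero, so the elevation is 90° − |φ − δ| = 90° − |-49.3° − (-21.1°)| = 90° − 28.2° = 61.8°.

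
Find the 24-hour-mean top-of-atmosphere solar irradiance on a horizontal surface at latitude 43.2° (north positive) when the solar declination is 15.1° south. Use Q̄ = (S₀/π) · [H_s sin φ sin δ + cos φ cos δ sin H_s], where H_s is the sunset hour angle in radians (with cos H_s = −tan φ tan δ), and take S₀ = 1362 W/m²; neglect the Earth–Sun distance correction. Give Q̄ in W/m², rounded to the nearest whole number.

cos H_s = −tan(43.2°) · tan(-15.1°) = 0.2534, so H_s = arccos(0.2534) = 75.32°. In radians, H_s = 1.3146.
H_s sin φ sin δ = 1.3146 × 0.6845 × -0.2605 = -0.2344.
cos φ cos δ sin H_s = 0.7290 × 0.9655 × 0.9674 = 0.6809.
Q̄ = (1362/π) × (-0.2344 + 0.6809) = 433.54 × 0.4465 = 193.58 W/m².

194 W/m²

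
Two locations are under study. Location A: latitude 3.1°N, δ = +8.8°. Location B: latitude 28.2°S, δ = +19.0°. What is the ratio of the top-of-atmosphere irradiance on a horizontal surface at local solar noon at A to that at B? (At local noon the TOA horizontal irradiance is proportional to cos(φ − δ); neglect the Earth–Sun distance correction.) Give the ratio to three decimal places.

A: cos θ_z = cos(3.1° − (8.8°)) = 0.9951.
B: cos θ_z = cos(-28.2° − (19.0°)) = 0.6794.
Ratio A/B = 0.9951 / 0.6794 = 1.4647.

1.465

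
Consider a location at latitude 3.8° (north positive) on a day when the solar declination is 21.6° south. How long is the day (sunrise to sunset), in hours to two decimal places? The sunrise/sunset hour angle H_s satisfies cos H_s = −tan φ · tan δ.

cos H_s = −tan(3.8°) · tan(-21.6°) = 0.0263, so H_s = arccos(0.0263) = 88.49°.
Day length = 2 H_s / 15° h⁻¹ = 176.98° / 15 = 11.799 h.

11.80 hours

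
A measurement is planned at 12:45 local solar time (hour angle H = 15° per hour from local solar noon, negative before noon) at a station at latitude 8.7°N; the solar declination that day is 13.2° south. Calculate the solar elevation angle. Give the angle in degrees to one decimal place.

65.4°

Hour angle H = 15° × (12.75 − 12) = 11.25°.
cos θ_z = sin φ sin δ + cos φ cos δ cos H = (0.1513)(-0.2284) + (0.9885)(0.9736)(0.9808) = 0.9094.
θ_z = arccos(0.9094) = 24.58°, so the elevation is 90° − 24.58° = 65.42°.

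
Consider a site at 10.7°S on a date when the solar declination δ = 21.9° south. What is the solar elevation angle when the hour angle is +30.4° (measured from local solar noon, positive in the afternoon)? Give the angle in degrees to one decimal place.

58.8°

With φ = -10.7°, δ = -21.9°, H = 30.40°: sin φ sin δ = 0.0693, cos φ cos δ cos H = 0.7864, so cos θ_z = 0.8557.
θ_z = arccos(0.8557) = 31.16°, so the elevation is 90° − 31.16° = 58.84°.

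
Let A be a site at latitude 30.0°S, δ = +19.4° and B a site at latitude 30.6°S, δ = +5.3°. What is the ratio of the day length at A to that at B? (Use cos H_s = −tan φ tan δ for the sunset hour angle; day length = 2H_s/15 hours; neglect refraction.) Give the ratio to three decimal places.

0.901

A: H_s = arccos(−tan -30.0° · tan 19.4°) = 78.27°, so 2H_s/15 = 10.4360 h.
B: H_s = arccos(−tan -30.6° · tan 5.3°) = 86.86°, so 2H_s/15 = 11.5813 h.
Ratio A/B = 10.4360 / 11.5813 = 0.9011.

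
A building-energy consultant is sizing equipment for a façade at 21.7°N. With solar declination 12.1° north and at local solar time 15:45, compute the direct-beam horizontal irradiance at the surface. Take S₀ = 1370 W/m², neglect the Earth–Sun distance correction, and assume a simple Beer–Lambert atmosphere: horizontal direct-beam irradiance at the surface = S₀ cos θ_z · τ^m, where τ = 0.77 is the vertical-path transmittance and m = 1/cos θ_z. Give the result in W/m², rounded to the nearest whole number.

509 W/m²

Hour angle H = 15° × (15.75 − 12) = 56.25°.
cos θ_z = sin(21.7°) sin(12.1°) + cos(21.7°) cos(12.1°) cos(56.25°) = 0.0775 + 0.5047 = 0.5822.
Air mass m = 1/cos θ_z = 1/0.5822 = 1.718; τ^m = 0.77^1.718 = 0.6383.
Surface direct beam = 1370 × 0.5822 × 0.6383 = 509.12 W/m².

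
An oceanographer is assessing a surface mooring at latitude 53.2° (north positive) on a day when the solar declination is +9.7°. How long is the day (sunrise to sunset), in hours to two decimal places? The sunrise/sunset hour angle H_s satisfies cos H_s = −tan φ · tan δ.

13.76 hours

−tan φ tan δ = −(1.3367)(0.1709) = -0.2284; H_s = arccos(-0.2284) = 103.20°.
Day length = 2 H_s / 15° h⁻¹ = 206.40° / 15 = 13.760 h.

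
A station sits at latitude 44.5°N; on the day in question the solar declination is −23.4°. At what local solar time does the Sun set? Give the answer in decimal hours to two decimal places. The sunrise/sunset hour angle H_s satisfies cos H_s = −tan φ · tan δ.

16.32 h

The sunset hour angle satisfies cos H_s = −tan φ tan δ = 0.4253, giving H_s = 64.83°.
Sunset is at 12 + H_s/15 = 12 + 4.322 = 16.322 h local solar time.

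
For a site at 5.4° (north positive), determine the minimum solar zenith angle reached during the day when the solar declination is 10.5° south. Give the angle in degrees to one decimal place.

15.9°

At local solar noon the hour angle is zero, so the zenith angle is |φ − δ| = |5.4° − (-10.5°)| = 15.9°.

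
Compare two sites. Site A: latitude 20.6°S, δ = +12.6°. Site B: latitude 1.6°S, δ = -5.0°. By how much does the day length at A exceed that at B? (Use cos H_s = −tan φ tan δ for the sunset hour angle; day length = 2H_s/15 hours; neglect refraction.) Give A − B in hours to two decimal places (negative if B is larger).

A: H_s = arccos(−tan -20.6° · tan 12.6°) = 85.18°, so 2H_s/15 = 11.3573 h.
B: H_s = arccos(−tan -1.6° · tan -5.0°) = 90.14°, so 2H_s/15 = 12.0187 h.
A − B = 11.3573 − 12.0187 = -0.6614 h.

-0.66 h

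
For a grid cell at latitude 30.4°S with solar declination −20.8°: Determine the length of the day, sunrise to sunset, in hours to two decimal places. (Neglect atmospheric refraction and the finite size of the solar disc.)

13.72 hours

The sunset hour angle satisfies cos H_s = −tan φ tan δ = -0.2229, giving H_s = 102.88°.
Day length = 2 H_s / 15° h⁻¹ = 205.76° / 15 = 13.717 h.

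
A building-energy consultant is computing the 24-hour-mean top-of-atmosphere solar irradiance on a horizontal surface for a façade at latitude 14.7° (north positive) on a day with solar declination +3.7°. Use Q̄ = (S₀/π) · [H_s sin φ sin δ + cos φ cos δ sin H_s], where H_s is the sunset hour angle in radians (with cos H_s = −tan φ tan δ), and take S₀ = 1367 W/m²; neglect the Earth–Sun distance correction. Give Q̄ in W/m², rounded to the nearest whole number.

431 W/m²

−tan φ tan δ = −(0.2623)(0.0647) = -0.0170; H_s = arccos(-0.0170) = 90.97°. In radians, H_s = 1.5877.
H_s sin φ sin δ = 1.5877 × 0.2538 × 0.0645 = 0.0260.
cos φ cos δ sin H_s = 0.9673 × 0.9979 × 0.9999 = 0.9652.
Q̄ = (1367/π) × (0.0260 + 0.9652) = 435.13 × 0.9912 = 431.30 W/m².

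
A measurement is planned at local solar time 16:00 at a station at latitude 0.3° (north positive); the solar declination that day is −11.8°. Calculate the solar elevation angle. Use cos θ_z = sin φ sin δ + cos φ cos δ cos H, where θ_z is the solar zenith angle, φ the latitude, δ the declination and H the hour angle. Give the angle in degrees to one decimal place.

Hour angle H = 15° × (16 − 12) = 60.00°.
cos θ_z = sin φ sin δ + cos φ cos δ cos H = (0.0052)(-0.2045) + (1.0000)(0.9789)(0.5000) = 0.4884.
θ_z = arccos(0.4884) = 60.76°, so the elevation is 90° − 60.76° = 29.24°.

29.2°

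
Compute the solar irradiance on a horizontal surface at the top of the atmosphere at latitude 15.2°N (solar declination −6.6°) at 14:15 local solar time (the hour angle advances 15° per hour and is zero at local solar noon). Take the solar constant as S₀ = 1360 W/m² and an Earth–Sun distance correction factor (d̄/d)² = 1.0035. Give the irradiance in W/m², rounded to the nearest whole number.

1047 W/m²

Hour angle H = 15° × (14.25 − 12) = 33.75°.
cos θ_z = sin φ sin δ + cos φ cos δ cos H = (0.2622)(-0.1149) + (0.9650)(0.9934)(0.8315) = 0.7670.
Top-of-atmosphere irradiance = S₀ (d̄/d)² cos θ_z = 1360 × 1.0035 × 0.7670 = 1046.77 W/m².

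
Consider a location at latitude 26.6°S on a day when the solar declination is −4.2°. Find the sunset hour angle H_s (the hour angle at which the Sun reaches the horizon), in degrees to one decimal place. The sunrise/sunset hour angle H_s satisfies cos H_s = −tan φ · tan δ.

92.1°

cos H_s = −tan(-26.6°) · tan(-4.2°) = -0.0368, so H_s = arccos(-0.0368) = 92.11°.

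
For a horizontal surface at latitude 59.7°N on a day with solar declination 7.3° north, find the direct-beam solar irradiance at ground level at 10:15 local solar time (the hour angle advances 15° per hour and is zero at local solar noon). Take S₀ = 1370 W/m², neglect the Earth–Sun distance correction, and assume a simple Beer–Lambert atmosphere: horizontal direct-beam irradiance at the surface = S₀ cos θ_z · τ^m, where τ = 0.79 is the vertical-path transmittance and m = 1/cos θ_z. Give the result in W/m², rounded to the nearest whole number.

502 W/m²

Hour angle H = 15° × (10.25 − 12) = -26.25°.
cos θ_z = sin φ sin δ + cos φ cos δ cos H = (0.8634)(0.1271) + (0.5045)(0.9919)(0.8969) = 0.5586.
Air mass m = 1/cos θ_z = 1/0.5586 = 1.790; τ^m = 0.79^1.790 = 0.6558.
Surface direct beam = 1370 × 0.5586 × 0.6558 = 501.87 W/m².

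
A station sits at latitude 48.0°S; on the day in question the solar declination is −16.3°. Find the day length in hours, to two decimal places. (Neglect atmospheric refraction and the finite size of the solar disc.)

cos H_s = −tan(-48.0°) · tan(-16.3°) = -0.3248, so H_s = arccos(-0.3248) = 108.95°.
Day length = 2 H_s / 15° h⁻¹ = 217.90° / 15 = 14.527 h.

14.53 hours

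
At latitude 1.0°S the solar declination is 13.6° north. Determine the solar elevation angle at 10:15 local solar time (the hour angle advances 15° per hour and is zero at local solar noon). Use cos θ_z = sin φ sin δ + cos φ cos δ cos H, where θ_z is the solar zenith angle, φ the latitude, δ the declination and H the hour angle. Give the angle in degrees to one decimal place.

Hour angle H = 15° × (10.25 − 12) = -26.25°.
cos θ_z = sin φ sin δ + cos φ cos δ cos H = (-0.0175)(0.2351) + (0.9998)(0.9720)(0.8969) = 0.8675.
θ_z = arccos(0.8675) = 29.83°, so the elevation is 90° − 29.83° = 60.17°.

60.2°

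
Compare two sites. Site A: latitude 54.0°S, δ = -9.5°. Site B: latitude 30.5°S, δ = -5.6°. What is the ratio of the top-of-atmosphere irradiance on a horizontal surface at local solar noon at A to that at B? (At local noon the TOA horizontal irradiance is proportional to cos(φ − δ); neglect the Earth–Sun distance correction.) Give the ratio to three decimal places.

A: cos θ_z = cos(-54.0° − (-9.5°)) = 0.7133.
B: cos θ_z = cos(-30.5° − (-5.6°)) = 0.9070.
Ratio A/B = 0.7133 / 0.9070 = 0.7864.

0.786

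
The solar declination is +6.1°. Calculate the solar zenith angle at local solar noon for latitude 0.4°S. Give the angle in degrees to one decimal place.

6.5°

At local solar noon the hour angle is zero, so the zenith angle is |φ − δ| = |-0.4° − (6.1°)| = 6.5°.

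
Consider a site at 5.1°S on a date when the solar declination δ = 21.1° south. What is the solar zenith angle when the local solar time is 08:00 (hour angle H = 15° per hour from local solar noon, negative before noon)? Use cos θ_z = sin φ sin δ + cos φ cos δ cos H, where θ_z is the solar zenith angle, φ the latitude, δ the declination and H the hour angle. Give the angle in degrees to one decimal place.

60.2°

Hour angle H = 15° × (8 − 12) = -60.00°.
cos θ_z = sin φ sin δ + cos φ cos δ cos H = (-0.0889)(-0.3600) + (0.9960)(0.9330)(0.5000) = 0.4966.
θ_z = arccos(0.4966) = 60.22°.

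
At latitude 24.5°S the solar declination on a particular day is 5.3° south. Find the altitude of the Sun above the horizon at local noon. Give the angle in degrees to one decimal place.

70.8°

At local solar noon the hour angle is zero, so the elevation is 90° − |φ − δ| = 90° − |-24.5° − (-5.3°)| = 90° − 19.2° = 70.8°.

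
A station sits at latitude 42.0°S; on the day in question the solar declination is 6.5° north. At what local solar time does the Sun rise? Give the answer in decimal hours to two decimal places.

The sunset hour angle satisfies cos H_s = −tan φ tan δ = 0.1026, giving H_s = 84.11°.
Sunrise is at 12 − H_s/15 = 12 − 5.607 = 6.393 h local solar time.

6.39 h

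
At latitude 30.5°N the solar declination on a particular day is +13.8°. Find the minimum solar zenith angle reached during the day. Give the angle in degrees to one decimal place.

At local solar noon the hour angle is zero, so the zenith angle is |φ − δ| = |30.5° − (13.8°)| = 16.7°.

16.7°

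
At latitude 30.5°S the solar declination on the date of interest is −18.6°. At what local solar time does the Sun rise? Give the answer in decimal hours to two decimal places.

cos H_s = −tan(-30.5°) · tan(-18.6°) = -0.1982, so H_s = arccos(-0.1982) = 101.43°.
Sunrise is at 12 − H_s/15 = 12 − 6.762 = 5.238 h local solar time.

5.24 h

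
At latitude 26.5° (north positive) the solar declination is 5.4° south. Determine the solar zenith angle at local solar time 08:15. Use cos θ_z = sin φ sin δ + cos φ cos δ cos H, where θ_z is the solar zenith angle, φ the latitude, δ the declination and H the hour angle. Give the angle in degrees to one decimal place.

63.1°

Hour angle H = 15° × (8.25 − 12) = -56.25°.
cos θ_z = sin(26.5°) sin(-5.4°) + cos(26.5°) cos(-5.4°) cos(-56.25°) = -0.0420 + 0.4950 = 0.4530.
θ_z = arccos(0.4530) = 63.06°.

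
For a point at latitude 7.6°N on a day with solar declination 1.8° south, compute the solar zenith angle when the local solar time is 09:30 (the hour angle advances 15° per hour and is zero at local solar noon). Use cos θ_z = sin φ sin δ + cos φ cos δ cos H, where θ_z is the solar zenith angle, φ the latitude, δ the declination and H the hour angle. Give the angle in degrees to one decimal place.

Hour angle H = 15° × (9.5 − 12) = -37.50°.
With φ = 7.6°, δ = -1.8°, H = -37.50°: sin φ sin δ = -0.0042, cos φ cos δ cos H = 0.7860, so cos θ_z = 0.7818.
θ_z = arccos(0.7818) = 38.57°.

38.6°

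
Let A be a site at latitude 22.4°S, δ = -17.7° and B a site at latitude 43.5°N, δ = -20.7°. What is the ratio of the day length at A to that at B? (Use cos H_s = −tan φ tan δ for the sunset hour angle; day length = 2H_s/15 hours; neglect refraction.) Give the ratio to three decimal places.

A: H_s = arccos(−tan -22.4° · tan -17.7°) = 97.56°, so 2H_s/15 = 13.0080 h.
B: H_s = arccos(−tan 43.5° · tan -20.7°) = 68.99°, so 2H_s/15 = 9.1987 h.
Ratio A/B = 13.0080 / 9.1987 = 1.4141.

1.414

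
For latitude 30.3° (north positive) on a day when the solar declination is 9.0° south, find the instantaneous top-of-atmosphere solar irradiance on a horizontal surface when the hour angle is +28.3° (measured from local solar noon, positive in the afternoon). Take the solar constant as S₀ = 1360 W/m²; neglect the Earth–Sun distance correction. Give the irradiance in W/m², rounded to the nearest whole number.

914 W/m²

cos θ_z = sin φ sin δ + cos φ cos δ cos H = (0.5045)(-0.1564) + (0.8634)(0.9877)(0.8805) = 0.6720.
Top-of-atmosphere irradiance = S₀ cos θ_z = 1360 × 0.6720 = 913.92 W/m².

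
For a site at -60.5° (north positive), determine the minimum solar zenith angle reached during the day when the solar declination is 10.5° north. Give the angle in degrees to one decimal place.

71.0°

At local solar noon the hour angle is zero, so the zenith angle is |φ − δ| = |-60.5° − (10.5°)| = 71.0°.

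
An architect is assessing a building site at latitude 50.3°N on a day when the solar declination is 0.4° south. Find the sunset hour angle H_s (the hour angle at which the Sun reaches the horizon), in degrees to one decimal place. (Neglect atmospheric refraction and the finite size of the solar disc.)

89.5°

The sunset hour angle satisfies cos H_s = −tan φ tan δ = 0.0084, giving H_s = 89.52°.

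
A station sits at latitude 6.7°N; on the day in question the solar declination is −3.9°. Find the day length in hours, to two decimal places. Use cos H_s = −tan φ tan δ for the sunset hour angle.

11.94 hours

−tan φ tan δ = −(0.1175)(-0.0682) = 0.0080; H_s = arccos(0.0080) = 89.54°.
Day length = 2 H_s / 15° h⁻¹ = 179.08° / 15 = 11.939 h.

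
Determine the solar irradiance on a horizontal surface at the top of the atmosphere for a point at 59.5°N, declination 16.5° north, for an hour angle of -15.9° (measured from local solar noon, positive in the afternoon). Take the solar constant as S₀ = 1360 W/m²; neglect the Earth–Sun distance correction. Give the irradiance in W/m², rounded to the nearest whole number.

With φ = 59.5°, δ = 16.5°, H = -15.90°: sin φ sin δ = 0.2447, cos φ cos δ cos H = 0.4680, so cos θ_z = 0.7127.
Top-of-atmosphere irradiance = S₀ cos θ_z = 1360 × 0.7127 = 969.27 W/m².

969 W/m²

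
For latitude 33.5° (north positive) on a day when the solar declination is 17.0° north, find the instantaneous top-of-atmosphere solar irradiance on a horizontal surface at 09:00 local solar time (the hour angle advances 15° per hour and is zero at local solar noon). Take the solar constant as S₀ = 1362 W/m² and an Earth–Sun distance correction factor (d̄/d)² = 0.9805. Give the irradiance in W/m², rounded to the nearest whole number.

969 W/m²

Hour angle H = 15° × (9 − 12) = -45.00°.
cos θ_z = sin(33.5°) sin(17.0°) + cos(33.5°) cos(17.0°) cos(-45.00°) = 0.1614 + 0.5639 = 0.7253.
Top-of-atmosphere irradiance = S₀ (d̄/d)² cos θ_z = 1362 × 0.9805 × 0.7253 = 968.60 W/m².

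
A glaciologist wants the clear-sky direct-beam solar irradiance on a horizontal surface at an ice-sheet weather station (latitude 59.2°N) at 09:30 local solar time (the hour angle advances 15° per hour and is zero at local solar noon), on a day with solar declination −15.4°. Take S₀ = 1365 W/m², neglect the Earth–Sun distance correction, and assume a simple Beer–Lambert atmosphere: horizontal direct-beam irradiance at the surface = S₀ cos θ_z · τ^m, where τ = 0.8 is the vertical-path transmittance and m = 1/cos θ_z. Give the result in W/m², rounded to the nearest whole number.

Hour angle H = 15° × (9.5 − 12) = -37.50°.
With φ = 59.2°, δ = -15.4°, H = -37.50°: sin φ sin δ = -0.2281, cos φ cos δ cos H = 0.3916, so cos θ_z = 0.1635.
Air mass m = 1/cos θ_z = 1/0.1635 = 6.116; τ^m = 0.8^6.116 = 0.2554.
Surface direct beam = 1365 × 0.1635 × 0.2554 = 57.00 W/m².

57 W/m²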